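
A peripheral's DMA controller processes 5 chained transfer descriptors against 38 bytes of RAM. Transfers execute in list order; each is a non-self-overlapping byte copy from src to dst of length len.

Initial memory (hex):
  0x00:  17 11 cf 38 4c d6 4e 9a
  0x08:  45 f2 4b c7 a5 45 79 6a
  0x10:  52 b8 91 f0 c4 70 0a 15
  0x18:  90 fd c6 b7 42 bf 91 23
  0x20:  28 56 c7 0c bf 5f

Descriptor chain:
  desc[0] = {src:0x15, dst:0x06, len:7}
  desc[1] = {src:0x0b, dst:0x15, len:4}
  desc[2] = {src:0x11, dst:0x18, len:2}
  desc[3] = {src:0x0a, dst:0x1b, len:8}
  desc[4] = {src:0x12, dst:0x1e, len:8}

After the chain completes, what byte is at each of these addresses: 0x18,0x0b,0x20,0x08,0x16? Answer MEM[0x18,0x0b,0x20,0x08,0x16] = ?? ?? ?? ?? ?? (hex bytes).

D0: mem[0x06..0x0c] <- [70 0a 15 90 fd c6 b7]
D1: mem[0x15..0x18] <- [c6 b7 45 79]
D2: mem[0x18..0x19] <- [b8 91]
D3: mem[0x1b..0x22] <- [fd c6 b7 45 79 6a 52 b8]
D4: mem[0x1e..0x25] <- [91 f0 c4 c6 b7 45 b8 91]
query mem[0x18]=0xb8, mem[0x0b]=0xc6, mem[0x20]=0xc4, mem[0x08]=0x15, mem[0x16]=0xb7

MEM[0x18,0x0b,0x20,0x08,0x16] = b8 c6 c4 15 b7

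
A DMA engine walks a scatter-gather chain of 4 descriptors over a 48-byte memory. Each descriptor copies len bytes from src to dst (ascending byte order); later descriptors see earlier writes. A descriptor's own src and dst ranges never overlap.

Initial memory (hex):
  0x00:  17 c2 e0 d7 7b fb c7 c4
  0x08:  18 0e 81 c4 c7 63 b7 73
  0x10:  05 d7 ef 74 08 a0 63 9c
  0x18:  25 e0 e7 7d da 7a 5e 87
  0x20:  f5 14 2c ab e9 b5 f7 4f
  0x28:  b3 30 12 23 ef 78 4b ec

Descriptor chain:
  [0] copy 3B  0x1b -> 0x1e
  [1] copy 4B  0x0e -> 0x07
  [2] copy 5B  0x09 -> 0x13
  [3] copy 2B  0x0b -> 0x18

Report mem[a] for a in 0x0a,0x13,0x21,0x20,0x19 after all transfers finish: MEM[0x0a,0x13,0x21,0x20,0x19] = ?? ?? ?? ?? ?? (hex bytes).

  after D0: wrote 3B at 0x1e = 7dda7a
  after D1: wrote 4B at 0x07 = b77305d7
  after D2: wrote 5B at 0x13 = 05d7c4c763
  after D3: wrote 2B at 0x18 = c4c7
query mem[0x0a]=0xd7, mem[0x13]=0x05, mem[0x21]=0x14, mem[0x20]=0x7a, mem[0x19]=0xc7

MEM[0x0a,0x13,0x21,0x20,0x19] = d7 05 14 7a c7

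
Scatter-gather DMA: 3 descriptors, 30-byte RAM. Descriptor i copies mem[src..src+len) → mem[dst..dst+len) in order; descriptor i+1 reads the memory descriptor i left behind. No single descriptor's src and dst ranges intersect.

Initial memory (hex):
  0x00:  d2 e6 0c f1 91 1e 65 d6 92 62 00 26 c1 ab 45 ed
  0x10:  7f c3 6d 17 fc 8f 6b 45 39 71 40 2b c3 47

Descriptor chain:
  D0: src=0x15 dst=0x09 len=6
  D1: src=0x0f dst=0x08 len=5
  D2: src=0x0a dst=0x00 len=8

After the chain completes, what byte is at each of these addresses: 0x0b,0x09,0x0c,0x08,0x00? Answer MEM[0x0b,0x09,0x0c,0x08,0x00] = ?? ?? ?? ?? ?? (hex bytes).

MEM[0x0b,0x09,0x0c,0x08,0x00] = 6d 7f 17 ed c3

#0 dst[0x09+6] := {0x8f,0x6b,0x45,0x39,0x71,0x40}
#1 dst[0x08+5] := {0xed,0x7f,0xc3,0x6d,0x17}
#2 dst[0x00+8] := {0xc3,0x6d,0x17,0x71,0x40,0xed,0x7f,0xc3}
query mem[0x0b]=0x6d, mem[0x09]=0x7f, mem[0x0c]=0x17, mem[0x08]=0xed, mem[0x00]=0xc3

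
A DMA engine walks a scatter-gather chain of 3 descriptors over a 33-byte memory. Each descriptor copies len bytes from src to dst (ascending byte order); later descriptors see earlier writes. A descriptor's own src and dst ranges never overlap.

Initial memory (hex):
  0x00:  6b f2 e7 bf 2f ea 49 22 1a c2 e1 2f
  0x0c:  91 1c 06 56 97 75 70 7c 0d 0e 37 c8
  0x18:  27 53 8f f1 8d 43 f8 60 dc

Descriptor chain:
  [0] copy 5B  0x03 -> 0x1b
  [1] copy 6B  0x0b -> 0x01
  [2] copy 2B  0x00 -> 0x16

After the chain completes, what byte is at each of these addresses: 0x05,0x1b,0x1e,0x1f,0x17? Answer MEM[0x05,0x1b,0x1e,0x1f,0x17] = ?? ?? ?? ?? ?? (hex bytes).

  after D0: wrote 5B at 0x1b = bf2fea4922
  after D1: wrote 6B at 0x01 = 2f911c065697
  after D2: wrote 2B at 0x16 = 6b2f
query mem[0x05]=0x56, mem[0x1b]=0xbf, mem[0x1e]=0x49, mem[0x1f]=0x22, mem[0x17]=0x2f

MEM[0x05,0x1b,0x1e,0x1f,0x17] = 56 bf 49 22 2f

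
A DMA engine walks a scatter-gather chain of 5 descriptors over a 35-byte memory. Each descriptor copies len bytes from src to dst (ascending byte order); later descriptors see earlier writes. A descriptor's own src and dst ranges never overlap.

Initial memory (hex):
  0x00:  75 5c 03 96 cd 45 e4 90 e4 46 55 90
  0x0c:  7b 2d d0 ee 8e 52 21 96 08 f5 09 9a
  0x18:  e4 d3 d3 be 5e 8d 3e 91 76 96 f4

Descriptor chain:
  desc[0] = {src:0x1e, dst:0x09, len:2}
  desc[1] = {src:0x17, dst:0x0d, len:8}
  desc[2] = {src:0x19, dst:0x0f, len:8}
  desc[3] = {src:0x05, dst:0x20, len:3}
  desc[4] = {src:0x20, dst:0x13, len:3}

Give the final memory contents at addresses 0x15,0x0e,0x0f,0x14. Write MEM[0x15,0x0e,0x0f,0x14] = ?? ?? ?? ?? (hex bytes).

#0 dst[0x09+2] := {0x3e,0x91}
#1 dst[0x0d+8] := {0x9a,0xe4,0xd3,0xd3,0xbe,0x5e,0x8d,0x3e}
#2 dst[0x0f+8] := {0xd3,0xd3,0xbe,0x5e,0x8d,0x3e,0x91,0x76}
#3 dst[0x20+3] := {0x45,0xe4,0x90}
#4 dst[0x13+3] := {0x45,0xe4,0x90}
query mem[0x15]=0x90, mem[0x0e]=0xe4, mem[0x0f]=0xd3, mem[0x14]=0xe4

MEM[0x15,0x0e,0x0f,0x14] = 90 e4 d3 e4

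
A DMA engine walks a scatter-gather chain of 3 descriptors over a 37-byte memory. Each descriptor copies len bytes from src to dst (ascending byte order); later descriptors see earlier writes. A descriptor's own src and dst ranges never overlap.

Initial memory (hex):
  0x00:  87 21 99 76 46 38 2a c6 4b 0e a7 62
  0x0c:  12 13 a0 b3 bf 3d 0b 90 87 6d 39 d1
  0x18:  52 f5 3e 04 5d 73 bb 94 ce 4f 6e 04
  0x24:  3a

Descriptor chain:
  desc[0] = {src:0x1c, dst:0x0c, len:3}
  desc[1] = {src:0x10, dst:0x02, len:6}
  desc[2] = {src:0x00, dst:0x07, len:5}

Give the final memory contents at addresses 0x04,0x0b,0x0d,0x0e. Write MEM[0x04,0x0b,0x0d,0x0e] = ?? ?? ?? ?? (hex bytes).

MEM[0x04,0x0b,0x0d,0x0e] = 0b 0b 73 bb

#0 dst[0x0c+3] := {0x5d,0x73,0xbb}
#1 dst[0x02+6] := {0xbf,0x3d,0x0b,0x90,0x87,0x6d}
#2 dst[0x07+5] := {0x87,0x21,0xbf,0x3d,0x0b}
query mem[0x04]=0x0b, mem[0x0b]=0x0b, mem[0x0d]=0x73, mem[0x0e]=0xbb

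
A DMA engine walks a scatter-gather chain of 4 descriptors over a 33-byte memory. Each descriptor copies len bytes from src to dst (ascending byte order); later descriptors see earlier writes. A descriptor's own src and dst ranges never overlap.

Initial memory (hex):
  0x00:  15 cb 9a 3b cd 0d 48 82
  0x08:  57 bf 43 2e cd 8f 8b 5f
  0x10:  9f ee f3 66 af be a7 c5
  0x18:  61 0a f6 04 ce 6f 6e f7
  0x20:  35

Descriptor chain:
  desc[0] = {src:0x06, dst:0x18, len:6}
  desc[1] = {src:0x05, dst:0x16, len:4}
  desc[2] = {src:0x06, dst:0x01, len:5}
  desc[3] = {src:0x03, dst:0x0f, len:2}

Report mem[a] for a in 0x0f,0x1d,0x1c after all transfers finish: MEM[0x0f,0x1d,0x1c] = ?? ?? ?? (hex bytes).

  after D0: wrote 6B at 0x18 = 488257bf432e
  after D1: wrote 4B at 0x16 = 0d488257
  after D2: wrote 5B at 0x01 = 488257bf43
  after D3: wrote 2B at 0x0f = 57bf
query mem[0x0f]=0x57, mem[0x1d]=0x2e, mem[0x1c]=0x43

MEM[0x0f,0x1d,0x1c] = 57 2e 43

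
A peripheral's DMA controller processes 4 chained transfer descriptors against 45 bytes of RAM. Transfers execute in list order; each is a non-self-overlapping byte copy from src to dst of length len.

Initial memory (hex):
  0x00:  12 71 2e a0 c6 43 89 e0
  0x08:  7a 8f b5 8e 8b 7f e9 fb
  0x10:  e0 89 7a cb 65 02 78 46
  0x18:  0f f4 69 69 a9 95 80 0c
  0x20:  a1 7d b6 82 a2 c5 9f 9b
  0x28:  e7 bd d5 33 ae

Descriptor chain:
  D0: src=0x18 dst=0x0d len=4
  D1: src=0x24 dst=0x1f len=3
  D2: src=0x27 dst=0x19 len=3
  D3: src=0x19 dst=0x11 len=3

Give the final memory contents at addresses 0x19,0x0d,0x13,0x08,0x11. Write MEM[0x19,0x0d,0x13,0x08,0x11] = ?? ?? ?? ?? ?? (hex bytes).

[0] 0x18->0x0d len=4 : 0f f4 69 69
[1] 0x24->0x1f len=3 : a2 c5 9f
[2] 0x27->0x19 len=3 : 9b e7 bd
[3] 0x19->0x11 len=3 : 9b e7 bd
query mem[0x19]=0x9b, mem[0x0d]=0x0f, mem[0x13]=0xbd, mem[0x08]=0x7a, mem[0x11]=0x9b

MEM[0x19,0x0d,0x13,0x08,0x11] = 9b 0f bd 7a 9b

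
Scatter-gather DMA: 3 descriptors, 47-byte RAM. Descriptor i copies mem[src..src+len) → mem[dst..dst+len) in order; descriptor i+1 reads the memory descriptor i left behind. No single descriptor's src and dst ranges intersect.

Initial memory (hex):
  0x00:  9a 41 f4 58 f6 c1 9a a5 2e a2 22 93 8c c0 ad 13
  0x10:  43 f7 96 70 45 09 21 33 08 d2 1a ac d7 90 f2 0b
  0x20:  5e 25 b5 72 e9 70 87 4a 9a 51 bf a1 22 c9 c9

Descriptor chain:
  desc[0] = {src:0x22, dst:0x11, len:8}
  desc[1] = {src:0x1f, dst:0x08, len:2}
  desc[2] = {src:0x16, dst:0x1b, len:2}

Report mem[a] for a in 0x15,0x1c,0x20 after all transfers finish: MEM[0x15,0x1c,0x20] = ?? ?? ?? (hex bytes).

MEM[0x15,0x1c,0x20] = 87 9a 5e

#0 dst[0x11+8] := {0xb5,0x72,0xe9,0x70,0x87,0x4a,0x9a,0x51}
#1 dst[0x08+2] := {0x0b,0x5e}
#2 dst[0x1b+2] := {0x4a,0x9a}
query mem[0x15]=0x87, mem[0x1c]=0x9a, mem[0x20]=0x5e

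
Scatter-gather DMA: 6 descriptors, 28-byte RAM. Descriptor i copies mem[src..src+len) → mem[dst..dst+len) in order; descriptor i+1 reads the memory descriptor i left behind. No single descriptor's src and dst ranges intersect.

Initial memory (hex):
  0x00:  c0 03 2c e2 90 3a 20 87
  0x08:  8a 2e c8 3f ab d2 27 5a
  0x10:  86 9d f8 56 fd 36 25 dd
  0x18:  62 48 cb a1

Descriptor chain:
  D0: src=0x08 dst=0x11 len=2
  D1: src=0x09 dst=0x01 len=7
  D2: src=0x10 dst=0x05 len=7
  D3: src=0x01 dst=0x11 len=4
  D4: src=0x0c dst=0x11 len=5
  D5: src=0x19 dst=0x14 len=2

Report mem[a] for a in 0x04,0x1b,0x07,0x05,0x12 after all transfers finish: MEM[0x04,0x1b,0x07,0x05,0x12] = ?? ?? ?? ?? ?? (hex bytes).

  after D0: wrote 2B at 0x11 = 8a2e
  after D1: wrote 7B at 0x01 = 2ec83fabd2275a
  after D2: wrote 7B at 0x05 = 868a2e56fd3625
  after D3: wrote 4B at 0x11 = 2ec83fab
  after D4: wrote 5B at 0x11 = abd2275a86
  after D5: wrote 2B at 0x14 = 48cb
query mem[0x04]=0xab, mem[0x1b]=0xa1, mem[0x07]=0x2e, mem[0x05]=0x86, mem[0x12]=0xd2

MEM[0x04,0x1b,0x07,0x05,0x12] = ab a1 2e 86 d2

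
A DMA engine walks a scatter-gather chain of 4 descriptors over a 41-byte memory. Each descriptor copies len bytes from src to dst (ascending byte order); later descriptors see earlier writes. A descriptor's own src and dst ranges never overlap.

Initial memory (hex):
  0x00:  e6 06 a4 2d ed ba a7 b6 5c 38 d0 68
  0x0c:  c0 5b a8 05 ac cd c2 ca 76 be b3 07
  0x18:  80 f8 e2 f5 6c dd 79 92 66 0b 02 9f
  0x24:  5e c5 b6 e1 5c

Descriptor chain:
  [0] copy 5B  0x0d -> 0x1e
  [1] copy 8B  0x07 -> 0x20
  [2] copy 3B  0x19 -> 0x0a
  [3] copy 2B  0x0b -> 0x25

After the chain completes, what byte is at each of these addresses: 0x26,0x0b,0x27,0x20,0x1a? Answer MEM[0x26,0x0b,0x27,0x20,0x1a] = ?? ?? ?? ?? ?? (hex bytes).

MEM[0x26,0x0b,0x27,0x20,0x1a] = f5 e2 a8 b6 e2

[0] 0x0d->0x1e len=5 : 5b a8 05 ac cd
[1] 0x07->0x20 len=8 : b6 5c 38 d0 68 c0 5b a8
[2] 0x19->0x0a len=3 : f8 e2 f5
[3] 0x0b->0x25 len=2 : e2 f5
query mem[0x26]=0xf5, mem[0x0b]=0xe2, mem[0x27]=0xa8, mem[0x20]=0xb6, mem[0x1a]=0xe2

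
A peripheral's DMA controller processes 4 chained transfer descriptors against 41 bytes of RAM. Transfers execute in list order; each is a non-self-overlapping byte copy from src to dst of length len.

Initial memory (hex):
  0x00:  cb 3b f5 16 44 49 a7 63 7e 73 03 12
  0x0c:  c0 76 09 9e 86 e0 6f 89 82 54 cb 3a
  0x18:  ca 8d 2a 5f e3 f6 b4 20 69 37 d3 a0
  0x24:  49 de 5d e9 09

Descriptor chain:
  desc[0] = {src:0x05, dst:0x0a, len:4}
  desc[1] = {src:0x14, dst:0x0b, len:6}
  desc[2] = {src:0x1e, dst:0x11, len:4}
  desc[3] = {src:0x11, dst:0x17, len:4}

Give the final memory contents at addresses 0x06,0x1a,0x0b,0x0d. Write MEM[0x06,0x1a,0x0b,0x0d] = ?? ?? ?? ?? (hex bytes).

MEM[0x06,0x1a,0x0b,0x0d] = a7 37 82 cb

[0] 0x05->0x0a len=4 : 49 a7 63 7e
[1] 0x14->0x0b len=6 : 82 54 cb 3a ca 8d
[2] 0x1e->0x11 len=4 : b4 20 69 37
[3] 0x11->0x17 len=4 : b4 20 69 37
query mem[0x06]=0xa7, mem[0x1a]=0x37, mem[0x0b]=0x82, mem[0x0d]=0xcb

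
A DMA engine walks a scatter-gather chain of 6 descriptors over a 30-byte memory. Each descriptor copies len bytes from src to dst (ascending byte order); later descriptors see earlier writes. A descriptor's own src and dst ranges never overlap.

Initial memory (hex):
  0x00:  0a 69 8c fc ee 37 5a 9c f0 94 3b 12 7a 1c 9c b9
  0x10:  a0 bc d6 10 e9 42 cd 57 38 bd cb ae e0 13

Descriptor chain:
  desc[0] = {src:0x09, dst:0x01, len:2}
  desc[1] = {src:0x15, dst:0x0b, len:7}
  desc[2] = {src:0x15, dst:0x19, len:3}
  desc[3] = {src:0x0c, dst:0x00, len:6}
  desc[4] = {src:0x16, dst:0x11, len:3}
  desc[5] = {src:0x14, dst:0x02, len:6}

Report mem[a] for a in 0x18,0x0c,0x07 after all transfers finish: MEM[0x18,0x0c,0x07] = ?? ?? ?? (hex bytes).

MEM[0x18,0x0c,0x07] = 38 cd 42

  after D0: wrote 2B at 0x01 = 943b
  after D1: wrote 7B at 0x0b = 42cd5738bdcbae
  after D2: wrote 3B at 0x19 = 42cd57
  after D3: wrote 6B at 0x00 = cd5738bdcbae
  after D4: wrote 3B at 0x11 = cd5738
  after D5: wrote 6B at 0x02 = e942cd573842
query mem[0x18]=0x38, mem[0x0c]=0xcd, mem[0x07]=0x42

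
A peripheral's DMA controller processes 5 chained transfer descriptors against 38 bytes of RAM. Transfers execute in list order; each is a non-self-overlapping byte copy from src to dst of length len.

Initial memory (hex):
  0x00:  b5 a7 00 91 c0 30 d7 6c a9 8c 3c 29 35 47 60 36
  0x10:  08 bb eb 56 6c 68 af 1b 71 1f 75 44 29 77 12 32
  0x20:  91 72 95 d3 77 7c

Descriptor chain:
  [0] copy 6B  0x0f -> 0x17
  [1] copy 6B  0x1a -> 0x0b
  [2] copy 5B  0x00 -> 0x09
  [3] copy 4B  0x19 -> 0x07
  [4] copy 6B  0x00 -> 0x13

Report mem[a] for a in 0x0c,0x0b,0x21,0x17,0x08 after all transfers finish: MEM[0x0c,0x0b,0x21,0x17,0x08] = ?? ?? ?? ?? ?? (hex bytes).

  after D0: wrote 6B at 0x17 = 3608bbeb566c
  after D1: wrote 6B at 0x0b = eb566c771232
  after D2: wrote 5B at 0x09 = b5a70091c0
  after D3: wrote 4B at 0x07 = bbeb566c
  after D4: wrote 6B at 0x13 = b5a70091c030
query mem[0x0c]=0x91, mem[0x0b]=0x00, mem[0x21]=0x72, mem[0x17]=0xc0, mem[0x08]=0xeb

MEM[0x0c,0x0b,0x21,0x17,0x08] = 91 00 72 c0 eb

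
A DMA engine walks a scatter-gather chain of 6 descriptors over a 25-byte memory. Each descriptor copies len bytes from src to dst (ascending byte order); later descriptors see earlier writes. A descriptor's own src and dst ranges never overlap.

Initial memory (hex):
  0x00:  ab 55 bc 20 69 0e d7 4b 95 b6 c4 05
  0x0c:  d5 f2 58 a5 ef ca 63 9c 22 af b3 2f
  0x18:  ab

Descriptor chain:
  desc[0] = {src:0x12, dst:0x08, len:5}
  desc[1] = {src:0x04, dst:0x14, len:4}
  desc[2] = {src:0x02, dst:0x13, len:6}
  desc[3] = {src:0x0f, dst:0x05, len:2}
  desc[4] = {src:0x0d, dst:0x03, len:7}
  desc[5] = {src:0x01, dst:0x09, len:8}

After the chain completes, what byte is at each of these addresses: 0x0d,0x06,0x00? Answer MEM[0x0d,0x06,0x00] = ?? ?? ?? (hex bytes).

MEM[0x0d,0x06,0x00] = a5 ef ab

#0 dst[0x08+5] := {0x63,0x9c,0x22,0xaf,0xb3}
#1 dst[0x14+4] := {0x69,0x0e,0xd7,0x4b}
#2 dst[0x13+6] := {0xbc,0x20,0x69,0x0e,0xd7,0x4b}
#3 dst[0x05+2] := {0xa5,0xef}
#4 dst[0x03+7] := {0xf2,0x58,0xa5,0xef,0xca,0x63,0xbc}
#5 dst[0x09+8] := {0x55,0xbc,0xf2,0x58,0xa5,0xef,0xca,0x63}
query mem[0x0d]=0xa5, mem[0x06]=0xef, mem[0x00]=0xab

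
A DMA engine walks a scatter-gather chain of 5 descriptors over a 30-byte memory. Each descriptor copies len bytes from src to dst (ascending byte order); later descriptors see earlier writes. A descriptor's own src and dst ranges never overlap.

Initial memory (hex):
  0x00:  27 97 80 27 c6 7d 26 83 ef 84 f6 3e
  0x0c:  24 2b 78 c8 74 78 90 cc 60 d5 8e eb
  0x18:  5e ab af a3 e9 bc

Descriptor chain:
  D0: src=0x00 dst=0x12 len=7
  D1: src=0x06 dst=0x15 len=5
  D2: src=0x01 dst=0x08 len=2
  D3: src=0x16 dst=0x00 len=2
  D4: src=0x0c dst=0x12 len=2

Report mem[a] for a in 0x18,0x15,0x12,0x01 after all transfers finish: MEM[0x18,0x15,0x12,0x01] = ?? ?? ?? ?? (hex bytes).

MEM[0x18,0x15,0x12,0x01] = 84 26 24 ef

  after D0: wrote 7B at 0x12 = 27978027c67d26
  after D1: wrote 5B at 0x15 = 2683ef84f6
  after D2: wrote 2B at 0x08 = 9780
  after D3: wrote 2B at 0x00 = 83ef
  after D4: wrote 2B at 0x12 = 242b
query mem[0x18]=0x84, mem[0x15]=0x26, mem[0x12]=0x24, mem[0x01]=0xef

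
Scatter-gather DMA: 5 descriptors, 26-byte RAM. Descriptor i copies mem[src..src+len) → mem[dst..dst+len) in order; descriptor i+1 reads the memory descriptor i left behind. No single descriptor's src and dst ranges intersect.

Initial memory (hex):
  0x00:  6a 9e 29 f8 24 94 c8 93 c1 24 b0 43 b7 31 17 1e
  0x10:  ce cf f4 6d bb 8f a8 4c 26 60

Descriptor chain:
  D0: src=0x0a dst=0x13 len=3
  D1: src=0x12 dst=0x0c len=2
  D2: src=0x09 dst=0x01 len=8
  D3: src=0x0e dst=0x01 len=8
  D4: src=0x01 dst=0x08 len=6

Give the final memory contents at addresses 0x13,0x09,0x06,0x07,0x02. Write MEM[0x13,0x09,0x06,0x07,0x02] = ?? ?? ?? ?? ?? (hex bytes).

MEM[0x13,0x09,0x06,0x07,0x02] = b0 1e b0 43 1e

#0 dst[0x13+3] := {0xb0,0x43,0xb7}
#1 dst[0x0c+2] := {0xf4,0xb0}
#2 dst[0x01+8] := {0x24,0xb0,0x43,0xf4,0xb0,0x17,0x1e,0xce}
#3 dst[0x01+8] := {0x17,0x1e,0xce,0xcf,0xf4,0xb0,0x43,0xb7}
#4 dst[0x08+6] := {0x17,0x1e,0xce,0xcf,0xf4,0xb0}
query mem[0x13]=0xb0, mem[0x09]=0x1e, mem[0x06]=0xb0, mem[0x07]=0x43, mem[0x02]=0x1e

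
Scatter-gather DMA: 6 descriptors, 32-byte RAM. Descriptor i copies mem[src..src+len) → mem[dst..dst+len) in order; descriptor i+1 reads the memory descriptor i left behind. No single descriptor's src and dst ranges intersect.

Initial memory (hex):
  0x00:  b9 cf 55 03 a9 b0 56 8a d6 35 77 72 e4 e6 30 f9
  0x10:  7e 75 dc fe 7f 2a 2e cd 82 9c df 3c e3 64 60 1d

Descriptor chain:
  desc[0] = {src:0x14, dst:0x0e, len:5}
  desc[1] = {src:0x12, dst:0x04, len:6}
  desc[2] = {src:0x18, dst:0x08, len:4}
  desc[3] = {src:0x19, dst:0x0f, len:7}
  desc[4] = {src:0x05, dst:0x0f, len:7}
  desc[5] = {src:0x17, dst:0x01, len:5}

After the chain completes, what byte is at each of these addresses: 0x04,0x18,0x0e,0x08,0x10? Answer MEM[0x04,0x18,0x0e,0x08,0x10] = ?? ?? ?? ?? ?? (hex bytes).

MEM[0x04,0x18,0x0e,0x08,0x10] = df 82 7f 82 7f

D0: mem[0x0e..0x12] <- [7f 2a 2e cd 82]
D1: mem[0x04..0x09] <- [82 fe 7f 2a 2e cd]
D2: mem[0x08..0x0b] <- [82 9c df 3c]
D3: mem[0x0f..0x15] <- [9c df 3c e3 64 60 1d]
D4: mem[0x0f..0x15] <- [fe 7f 2a 82 9c df 3c]
D5: mem[0x01..0x05] <- [cd 82 9c df 3c]
query mem[0x04]=0xdf, mem[0x18]=0x82, mem[0x0e]=0x7f, mem[0x08]=0x82, mem[0x10]=0x7f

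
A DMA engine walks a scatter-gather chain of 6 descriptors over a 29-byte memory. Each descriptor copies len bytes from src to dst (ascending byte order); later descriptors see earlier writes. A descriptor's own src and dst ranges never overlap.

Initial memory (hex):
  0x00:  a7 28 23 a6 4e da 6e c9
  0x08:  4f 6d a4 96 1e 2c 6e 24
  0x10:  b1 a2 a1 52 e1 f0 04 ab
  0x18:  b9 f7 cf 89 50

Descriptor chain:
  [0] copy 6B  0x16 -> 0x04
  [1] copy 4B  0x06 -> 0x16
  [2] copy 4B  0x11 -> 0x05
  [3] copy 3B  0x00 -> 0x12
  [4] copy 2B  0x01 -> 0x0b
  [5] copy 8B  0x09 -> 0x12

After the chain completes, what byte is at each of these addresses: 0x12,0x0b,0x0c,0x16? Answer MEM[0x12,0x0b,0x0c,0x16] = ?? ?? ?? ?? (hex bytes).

MEM[0x12,0x0b,0x0c,0x16] = 89 28 23 2c

[0] 0x16->0x04 len=6 : 04 ab b9 f7 cf 89
[1] 0x06->0x16 len=4 : b9 f7 cf 89
[2] 0x11->0x05 len=4 : a2 a1 52 e1
[3] 0x00->0x12 len=3 : a7 28 23
[4] 0x01->0x0b len=2 : 28 23
[5] 0x09->0x12 len=8 : 89 a4 28 23 2c 6e 24 b1
query mem[0x12]=0x89, mem[0x0b]=0x28, mem[0x0c]=0x23, mem[0x16]=0x2c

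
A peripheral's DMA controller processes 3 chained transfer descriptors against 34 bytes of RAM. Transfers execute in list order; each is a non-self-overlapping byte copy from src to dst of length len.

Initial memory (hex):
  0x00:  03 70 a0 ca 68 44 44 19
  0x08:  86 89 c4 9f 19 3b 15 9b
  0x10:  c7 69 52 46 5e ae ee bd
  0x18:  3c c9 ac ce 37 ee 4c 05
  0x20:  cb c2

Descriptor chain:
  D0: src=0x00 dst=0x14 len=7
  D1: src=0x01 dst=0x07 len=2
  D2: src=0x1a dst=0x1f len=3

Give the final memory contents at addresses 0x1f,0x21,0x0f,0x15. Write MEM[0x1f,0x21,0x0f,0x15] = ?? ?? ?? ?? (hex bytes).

MEM[0x1f,0x21,0x0f,0x15] = 44 37 9b 70

  after D0: wrote 7B at 0x14 = 0370a0ca684444
  after D1: wrote 2B at 0x07 = 70a0
  after D2: wrote 3B at 0x1f = 44ce37
query mem[0x1f]=0x44, mem[0x21]=0x37, mem[0x0f]=0x9b, mem[0x15]=0x70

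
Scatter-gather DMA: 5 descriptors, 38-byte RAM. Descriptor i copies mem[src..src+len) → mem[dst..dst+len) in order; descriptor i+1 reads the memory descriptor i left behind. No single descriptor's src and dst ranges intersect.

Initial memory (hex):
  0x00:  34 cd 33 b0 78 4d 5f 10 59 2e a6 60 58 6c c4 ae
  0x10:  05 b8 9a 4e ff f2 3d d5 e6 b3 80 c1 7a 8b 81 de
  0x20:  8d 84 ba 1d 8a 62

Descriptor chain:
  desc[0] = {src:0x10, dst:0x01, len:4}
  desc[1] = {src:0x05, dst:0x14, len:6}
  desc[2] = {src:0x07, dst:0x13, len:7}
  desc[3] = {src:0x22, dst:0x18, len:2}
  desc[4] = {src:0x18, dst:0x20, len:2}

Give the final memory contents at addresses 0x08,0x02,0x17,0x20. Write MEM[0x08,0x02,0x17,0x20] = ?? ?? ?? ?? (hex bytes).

#0 dst[0x01+4] := {0x05,0xb8,0x9a,0x4e}
#1 dst[0x14+6] := {0x4d,0x5f,0x10,0x59,0x2e,0xa6}
#2 dst[0x13+7] := {0x10,0x59,0x2e,0xa6,0x60,0x58,0x6c}
#3 dst[0x18+2] := {0xba,0x1d}
#4 dst[0x20+2] := {0xba,0x1d}
query mem[0x08]=0x59, mem[0x02]=0xb8, mem[0x17]=0x60, mem[0x20]=0xba

MEM[0x08,0x02,0x17,0x20] = 59 b8 60 ba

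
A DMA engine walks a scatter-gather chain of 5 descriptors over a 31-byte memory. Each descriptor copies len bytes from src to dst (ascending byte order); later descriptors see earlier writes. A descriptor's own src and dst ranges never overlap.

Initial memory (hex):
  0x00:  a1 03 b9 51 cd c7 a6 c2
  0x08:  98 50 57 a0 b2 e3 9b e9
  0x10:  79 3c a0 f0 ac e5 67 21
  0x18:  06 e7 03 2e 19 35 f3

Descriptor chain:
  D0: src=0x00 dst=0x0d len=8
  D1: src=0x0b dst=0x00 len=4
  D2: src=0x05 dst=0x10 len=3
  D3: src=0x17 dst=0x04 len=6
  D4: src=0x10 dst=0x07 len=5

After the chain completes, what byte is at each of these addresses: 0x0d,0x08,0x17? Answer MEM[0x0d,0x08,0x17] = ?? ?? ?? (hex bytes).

MEM[0x0d,0x08,0x17] = a1 a6 21

D0: mem[0x0d..0x14] <- [a1 03 b9 51 cd c7 a6 c2]
D1: mem[0x00..0x03] <- [a0 b2 a1 03]
D2: mem[0x10..0x12] <- [c7 a6 c2]
D3: mem[0x04..0x09] <- [21 06 e7 03 2e 19]
D4: mem[0x07..0x0b] <- [c7 a6 c2 a6 c2]
query mem[0x0d]=0xa1, mem[0x08]=0xa6, mem[0x17]=0x21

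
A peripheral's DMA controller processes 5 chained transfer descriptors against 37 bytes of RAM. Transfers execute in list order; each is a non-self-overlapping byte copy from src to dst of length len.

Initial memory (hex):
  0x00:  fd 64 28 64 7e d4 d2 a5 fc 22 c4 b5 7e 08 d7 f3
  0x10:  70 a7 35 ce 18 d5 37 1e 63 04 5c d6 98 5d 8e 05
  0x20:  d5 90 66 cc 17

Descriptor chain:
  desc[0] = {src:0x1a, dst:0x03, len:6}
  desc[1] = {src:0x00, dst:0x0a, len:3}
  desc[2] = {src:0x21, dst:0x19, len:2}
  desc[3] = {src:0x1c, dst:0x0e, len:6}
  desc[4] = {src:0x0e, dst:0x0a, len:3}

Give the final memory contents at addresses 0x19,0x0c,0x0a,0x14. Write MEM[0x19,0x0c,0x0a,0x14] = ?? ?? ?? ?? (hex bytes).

MEM[0x19,0x0c,0x0a,0x14] = 90 8e 98 18

D0: mem[0x03..0x08] <- [5c d6 98 5d 8e 05]
D1: mem[0x0a..0x0c] <- [fd 64 28]
D2: mem[0x19..0x1a] <- [90 66]
D3: mem[0x0e..0x13] <- [98 5d 8e 05 d5 90]
D4: mem[0x0a..0x0c] <- [98 5d 8e]
query mem[0x19]=0x90, mem[0x0c]=0x8e, mem[0x0a]=0x98, mem[0x14]=0x18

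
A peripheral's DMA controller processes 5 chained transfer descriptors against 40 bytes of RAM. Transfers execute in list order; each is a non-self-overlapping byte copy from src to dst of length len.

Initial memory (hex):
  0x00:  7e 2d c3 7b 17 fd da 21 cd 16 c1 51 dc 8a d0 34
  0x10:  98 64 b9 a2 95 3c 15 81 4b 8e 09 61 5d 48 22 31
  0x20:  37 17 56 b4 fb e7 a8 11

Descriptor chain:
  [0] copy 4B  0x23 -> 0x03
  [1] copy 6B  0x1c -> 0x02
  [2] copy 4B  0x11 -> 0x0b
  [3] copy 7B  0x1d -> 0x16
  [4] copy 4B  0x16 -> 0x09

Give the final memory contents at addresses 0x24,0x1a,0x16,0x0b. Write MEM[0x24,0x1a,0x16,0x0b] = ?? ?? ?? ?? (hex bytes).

MEM[0x24,0x1a,0x16,0x0b] = fb 17 48 31

  after D0: wrote 4B at 0x03 = b4fbe7a8
  after D1: wrote 6B at 0x02 = 5d4822313717
  after D2: wrote 4B at 0x0b = 64b9a295
  after D3: wrote 7B at 0x16 = 482231371756b4
  after D4: wrote 4B at 0x09 = 48223137
query mem[0x24]=0xfb, mem[0x1a]=0x17, mem[0x16]=0x48, mem[0x0b]=0x31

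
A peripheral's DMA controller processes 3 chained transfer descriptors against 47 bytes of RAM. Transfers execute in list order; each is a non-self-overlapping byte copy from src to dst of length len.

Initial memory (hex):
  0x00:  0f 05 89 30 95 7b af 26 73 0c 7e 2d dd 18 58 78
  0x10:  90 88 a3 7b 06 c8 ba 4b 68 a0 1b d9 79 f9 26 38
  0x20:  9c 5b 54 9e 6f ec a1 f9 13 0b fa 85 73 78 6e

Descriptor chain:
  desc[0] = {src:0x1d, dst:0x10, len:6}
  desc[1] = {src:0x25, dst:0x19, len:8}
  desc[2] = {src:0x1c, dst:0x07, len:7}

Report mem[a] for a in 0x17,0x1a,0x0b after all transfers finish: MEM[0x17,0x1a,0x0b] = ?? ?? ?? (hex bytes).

MEM[0x17,0x1a,0x0b] = 4b a1 73

D0: mem[0x10..0x15] <- [f9 26 38 9c 5b 54]
D1: mem[0x19..0x20] <- [ec a1 f9 13 0b fa 85 73]
D2: mem[0x07..0x0d] <- [13 0b fa 85 73 5b 54]
query mem[0x17]=0x4b, mem[0x1a]=0xa1, mem[0x0b]=0x73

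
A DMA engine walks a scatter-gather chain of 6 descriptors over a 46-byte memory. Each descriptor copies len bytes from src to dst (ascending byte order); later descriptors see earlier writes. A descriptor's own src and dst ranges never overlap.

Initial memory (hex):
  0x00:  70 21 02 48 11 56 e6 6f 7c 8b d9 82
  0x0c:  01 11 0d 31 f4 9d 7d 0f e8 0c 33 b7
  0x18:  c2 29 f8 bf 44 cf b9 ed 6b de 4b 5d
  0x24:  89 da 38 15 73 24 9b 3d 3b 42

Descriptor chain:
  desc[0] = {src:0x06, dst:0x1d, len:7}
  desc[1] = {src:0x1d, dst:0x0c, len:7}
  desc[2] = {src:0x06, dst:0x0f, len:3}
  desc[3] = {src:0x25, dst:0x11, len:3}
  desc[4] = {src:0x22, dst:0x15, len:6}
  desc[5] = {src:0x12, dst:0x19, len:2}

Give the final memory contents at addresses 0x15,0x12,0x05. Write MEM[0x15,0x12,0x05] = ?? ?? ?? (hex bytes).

#0 dst[0x1d+7] := {0xe6,0x6f,0x7c,0x8b,0xd9,0x82,0x01}
#1 dst[0x0c+7] := {0xe6,0x6f,0x7c,0x8b,0xd9,0x82,0x01}
#2 dst[0x0f+3] := {0xe6,0x6f,0x7c}
#3 dst[0x11+3] := {0xda,0x38,0x15}
#4 dst[0x15+6] := {0x82,0x01,0x89,0xda,0x38,0x15}
#5 dst[0x19+2] := {0x38,0x15}
query mem[0x15]=0x82, mem[0x12]=0x38, mem[0x05]=0x56

MEM[0x15,0x12,0x05] = 82 38 56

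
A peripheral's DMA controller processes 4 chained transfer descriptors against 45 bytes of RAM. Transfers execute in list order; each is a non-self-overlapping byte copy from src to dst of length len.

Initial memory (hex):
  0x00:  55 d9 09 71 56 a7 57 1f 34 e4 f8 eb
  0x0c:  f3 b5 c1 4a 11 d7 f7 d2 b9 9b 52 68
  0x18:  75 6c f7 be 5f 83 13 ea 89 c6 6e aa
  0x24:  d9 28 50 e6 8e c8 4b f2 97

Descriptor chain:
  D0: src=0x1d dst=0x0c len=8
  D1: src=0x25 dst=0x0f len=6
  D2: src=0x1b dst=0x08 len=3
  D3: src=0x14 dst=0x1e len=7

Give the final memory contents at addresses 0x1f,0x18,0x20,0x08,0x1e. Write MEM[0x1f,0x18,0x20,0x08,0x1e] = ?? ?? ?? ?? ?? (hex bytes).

MEM[0x1f,0x18,0x20,0x08,0x1e] = 9b 75 52 be 4b

[0] 0x1d->0x0c len=8 : 83 13 ea 89 c6 6e aa d9
[1] 0x25->0x0f len=6 : 28 50 e6 8e c8 4b
[2] 0x1b->0x08 len=3 : be 5f 83
[3] 0x14->0x1e len=7 : 4b 9b 52 68 75 6c f7
query mem[0x1f]=0x9b, mem[0x18]=0x75, mem[0x20]=0x52, mem[0x08]=0xbe, mem[0x1e]=0x4b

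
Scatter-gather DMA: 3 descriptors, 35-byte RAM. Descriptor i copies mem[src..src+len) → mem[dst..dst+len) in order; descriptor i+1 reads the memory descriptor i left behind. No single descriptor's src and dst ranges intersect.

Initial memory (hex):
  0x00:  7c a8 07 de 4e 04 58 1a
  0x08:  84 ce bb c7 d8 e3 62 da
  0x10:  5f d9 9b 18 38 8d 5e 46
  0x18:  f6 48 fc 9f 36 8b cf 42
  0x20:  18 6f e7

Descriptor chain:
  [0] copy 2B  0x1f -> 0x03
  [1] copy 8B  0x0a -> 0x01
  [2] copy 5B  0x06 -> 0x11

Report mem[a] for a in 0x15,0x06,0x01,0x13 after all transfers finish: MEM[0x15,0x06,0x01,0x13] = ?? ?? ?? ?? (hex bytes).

D0: mem[0x03..0x04] <- [42 18]
D1: mem[0x01..0x08] <- [bb c7 d8 e3 62 da 5f d9]
D2: mem[0x11..0x15] <- [da 5f d9 ce bb]
query mem[0x15]=0xbb, mem[0x06]=0xda, mem[0x01]=0xbb, mem[0x13]=0xd9

MEM[0x15,0x06,0x01,0x13] = bb da bb d9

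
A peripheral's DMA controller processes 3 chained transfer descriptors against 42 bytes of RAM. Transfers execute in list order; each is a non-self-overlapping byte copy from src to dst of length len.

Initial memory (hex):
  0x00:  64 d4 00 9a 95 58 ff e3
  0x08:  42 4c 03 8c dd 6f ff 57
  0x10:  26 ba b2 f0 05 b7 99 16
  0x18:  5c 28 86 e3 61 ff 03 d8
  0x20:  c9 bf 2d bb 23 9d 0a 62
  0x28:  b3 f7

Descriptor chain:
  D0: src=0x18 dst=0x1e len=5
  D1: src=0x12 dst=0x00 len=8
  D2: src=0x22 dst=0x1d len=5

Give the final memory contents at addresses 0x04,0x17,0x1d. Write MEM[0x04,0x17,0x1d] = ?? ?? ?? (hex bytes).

#0 dst[0x1e+5] := {0x5c,0x28,0x86,0xe3,0x61}
#1 dst[0x00+8] := {0xb2,0xf0,0x05,0xb7,0x99,0x16,0x5c,0x28}
#2 dst[0x1d+5] := {0x61,0xbb,0x23,0x9d,0x0a}
query mem[0x04]=0x99, mem[0x17]=0x16, mem[0x1d]=0x61

MEM[0x04,0x17,0x1d] = 99 16 61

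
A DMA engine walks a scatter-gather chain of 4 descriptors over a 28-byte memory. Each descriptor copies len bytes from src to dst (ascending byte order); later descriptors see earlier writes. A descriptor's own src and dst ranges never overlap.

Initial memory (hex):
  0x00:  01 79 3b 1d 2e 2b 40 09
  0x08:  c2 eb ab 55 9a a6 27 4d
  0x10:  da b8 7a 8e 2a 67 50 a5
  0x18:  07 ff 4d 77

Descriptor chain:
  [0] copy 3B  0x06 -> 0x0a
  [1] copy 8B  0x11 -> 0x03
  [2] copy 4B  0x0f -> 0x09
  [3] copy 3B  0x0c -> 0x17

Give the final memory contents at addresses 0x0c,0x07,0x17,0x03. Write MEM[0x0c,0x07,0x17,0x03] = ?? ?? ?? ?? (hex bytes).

[0] 0x06->0x0a len=3 : 40 09 c2
[1] 0x11->0x03 len=8 : b8 7a 8e 2a 67 50 a5 07
[2] 0x0f->0x09 len=4 : 4d da b8 7a
[3] 0x0c->0x17 len=3 : 7a a6 27
query mem[0x0c]=0x7a, mem[0x07]=0x67, mem[0x17]=0x7a, mem[0x03]=0xb8

MEM[0x0c,0x07,0x17,0x03] = 7a 67 7a b8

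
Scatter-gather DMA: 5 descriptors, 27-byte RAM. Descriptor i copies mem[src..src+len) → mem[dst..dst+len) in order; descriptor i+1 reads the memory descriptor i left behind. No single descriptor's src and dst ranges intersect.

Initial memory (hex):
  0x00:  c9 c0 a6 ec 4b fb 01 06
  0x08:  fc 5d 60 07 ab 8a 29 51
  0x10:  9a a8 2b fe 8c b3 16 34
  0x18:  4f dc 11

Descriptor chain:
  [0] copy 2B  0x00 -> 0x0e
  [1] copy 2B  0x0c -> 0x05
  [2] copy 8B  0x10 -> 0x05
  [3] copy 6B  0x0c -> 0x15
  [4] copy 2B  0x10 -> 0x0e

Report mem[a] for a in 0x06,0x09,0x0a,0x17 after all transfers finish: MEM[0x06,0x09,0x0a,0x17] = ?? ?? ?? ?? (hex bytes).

  after D0: wrote 2B at 0x0e = c9c0
  after D1: wrote 2B at 0x05 = ab8a
  after D2: wrote 8B at 0x05 = 9aa82bfe8cb31634
  after D3: wrote 6B at 0x15 = 348ac9c09aa8
  after D4: wrote 2B at 0x0e = 9aa8
query mem[0x06]=0xa8, mem[0x09]=0x8c, mem[0x0a]=0xb3, mem[0x17]=0xc9

MEM[0x06,0x09,0x0a,0x17] = a8 8c b3 c9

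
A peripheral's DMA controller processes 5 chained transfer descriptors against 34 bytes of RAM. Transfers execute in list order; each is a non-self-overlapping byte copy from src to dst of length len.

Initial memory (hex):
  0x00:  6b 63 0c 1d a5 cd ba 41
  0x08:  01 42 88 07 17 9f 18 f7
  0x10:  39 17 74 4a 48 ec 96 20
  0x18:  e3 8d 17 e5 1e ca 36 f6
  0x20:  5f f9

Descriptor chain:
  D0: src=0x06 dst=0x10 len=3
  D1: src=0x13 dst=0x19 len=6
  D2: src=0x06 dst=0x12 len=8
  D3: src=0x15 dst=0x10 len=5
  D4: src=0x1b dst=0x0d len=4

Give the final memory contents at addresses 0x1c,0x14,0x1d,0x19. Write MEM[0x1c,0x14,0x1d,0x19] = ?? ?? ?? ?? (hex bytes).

MEM[0x1c,0x14,0x1d,0x19] = 96 9f 20 9f

  after D0: wrote 3B at 0x10 = ba4101
  after D1: wrote 6B at 0x19 = 4a48ec9620e3
  after D2: wrote 8B at 0x12 = ba4101428807179f
  after D3: wrote 5B at 0x10 = 428807179f
  after D4: wrote 4B at 0x0d = ec9620e3
query mem[0x1c]=0x96, mem[0x14]=0x9f, mem[0x1d]=0x20, mem[0x19]=0x9f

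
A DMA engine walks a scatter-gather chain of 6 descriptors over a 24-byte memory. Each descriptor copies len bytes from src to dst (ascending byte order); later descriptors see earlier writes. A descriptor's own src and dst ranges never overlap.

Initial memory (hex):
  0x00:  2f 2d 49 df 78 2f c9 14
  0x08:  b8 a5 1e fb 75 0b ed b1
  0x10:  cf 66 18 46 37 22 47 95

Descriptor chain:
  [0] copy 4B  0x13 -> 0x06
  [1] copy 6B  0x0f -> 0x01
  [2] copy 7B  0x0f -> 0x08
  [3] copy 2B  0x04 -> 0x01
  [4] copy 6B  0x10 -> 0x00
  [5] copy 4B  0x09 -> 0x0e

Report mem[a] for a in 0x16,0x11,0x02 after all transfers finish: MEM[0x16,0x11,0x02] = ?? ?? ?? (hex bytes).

  after D0: wrote 4B at 0x06 = 46372247
  after D1: wrote 6B at 0x01 = b1cf66184637
  after D2: wrote 7B at 0x08 = b1cf6618463722
  after D3: wrote 2B at 0x01 = 1846
  after D4: wrote 6B at 0x00 = cf6618463722
  after D5: wrote 4B at 0x0e = cf661846
query mem[0x16]=0x47, mem[0x11]=0x46, mem[0x02]=0x18

MEM[0x16,0x11,0x02] = 47 46 18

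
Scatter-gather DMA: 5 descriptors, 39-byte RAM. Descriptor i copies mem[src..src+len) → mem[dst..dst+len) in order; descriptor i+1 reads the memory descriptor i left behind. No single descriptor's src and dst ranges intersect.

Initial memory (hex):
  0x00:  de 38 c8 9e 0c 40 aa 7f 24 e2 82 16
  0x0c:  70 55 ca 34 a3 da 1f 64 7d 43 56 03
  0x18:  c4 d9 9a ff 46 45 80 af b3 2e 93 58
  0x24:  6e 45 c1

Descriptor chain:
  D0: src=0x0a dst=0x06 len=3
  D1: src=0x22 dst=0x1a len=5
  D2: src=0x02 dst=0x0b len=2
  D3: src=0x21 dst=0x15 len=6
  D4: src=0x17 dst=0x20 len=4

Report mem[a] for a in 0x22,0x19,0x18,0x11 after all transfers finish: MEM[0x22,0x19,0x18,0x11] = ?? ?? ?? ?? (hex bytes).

[0] 0x0a->0x06 len=3 : 82 16 70
[1] 0x22->0x1a len=5 : 93 58 6e 45 c1
[2] 0x02->0x0b len=2 : c8 9e
[3] 0x21->0x15 len=6 : 2e 93 58 6e 45 c1
[4] 0x17->0x20 len=4 : 58 6e 45 c1
query mem[0x22]=0x45, mem[0x19]=0x45, mem[0x18]=0x6e, mem[0x11]=0xda

MEM[0x22,0x19,0x18,0x11] = 45 45 6e da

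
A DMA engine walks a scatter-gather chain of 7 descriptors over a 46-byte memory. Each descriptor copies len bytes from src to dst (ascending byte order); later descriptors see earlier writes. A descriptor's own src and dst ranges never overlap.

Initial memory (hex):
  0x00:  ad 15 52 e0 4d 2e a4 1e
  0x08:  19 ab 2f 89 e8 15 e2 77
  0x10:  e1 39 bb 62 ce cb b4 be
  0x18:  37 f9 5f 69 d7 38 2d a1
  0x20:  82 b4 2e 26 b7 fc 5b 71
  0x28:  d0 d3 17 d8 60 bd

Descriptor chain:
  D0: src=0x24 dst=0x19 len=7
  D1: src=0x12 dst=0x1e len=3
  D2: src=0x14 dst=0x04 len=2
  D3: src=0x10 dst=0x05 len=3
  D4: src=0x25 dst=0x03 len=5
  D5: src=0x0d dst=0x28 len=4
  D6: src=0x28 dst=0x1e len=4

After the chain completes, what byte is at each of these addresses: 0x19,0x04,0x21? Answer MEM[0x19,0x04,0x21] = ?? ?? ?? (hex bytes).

[0] 0x24->0x19 len=7 : b7 fc 5b 71 d0 d3 17
[1] 0x12->0x1e len=3 : bb 62 ce
[2] 0x14->0x04 len=2 : ce cb
[3] 0x10->0x05 len=3 : e1 39 bb
[4] 0x25->0x03 len=5 : fc 5b 71 d0 d3
[5] 0x0d->0x28 len=4 : 15 e2 77 e1
[6] 0x28->0x1e len=4 : 15 e2 77 e1
query mem[0x19]=0xb7, mem[0x04]=0x5b, mem[0x21]=0xe1

MEM[0x19,0x04,0x21] = b7 5b e1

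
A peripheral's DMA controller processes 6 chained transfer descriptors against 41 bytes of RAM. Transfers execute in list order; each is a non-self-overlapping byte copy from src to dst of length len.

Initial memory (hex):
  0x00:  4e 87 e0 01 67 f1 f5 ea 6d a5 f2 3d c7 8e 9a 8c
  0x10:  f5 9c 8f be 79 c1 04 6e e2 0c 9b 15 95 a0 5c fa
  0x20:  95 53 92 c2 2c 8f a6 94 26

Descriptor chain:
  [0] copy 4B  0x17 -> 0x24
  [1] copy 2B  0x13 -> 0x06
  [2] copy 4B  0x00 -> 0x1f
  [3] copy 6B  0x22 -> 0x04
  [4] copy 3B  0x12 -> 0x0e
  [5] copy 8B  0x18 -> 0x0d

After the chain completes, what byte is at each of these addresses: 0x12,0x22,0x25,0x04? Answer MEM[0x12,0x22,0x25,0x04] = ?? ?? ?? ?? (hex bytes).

#0 dst[0x24+4] := {0x6e,0xe2,0x0c,0x9b}
#1 dst[0x06+2] := {0xbe,0x79}
#2 dst[0x1f+4] := {0x4e,0x87,0xe0,0x01}
#3 dst[0x04+6] := {0x01,0xc2,0x6e,0xe2,0x0c,0x9b}
#4 dst[0x0e+3] := {0x8f,0xbe,0x79}
#5 dst[0x0d+8] := {0xe2,0x0c,0x9b,0x15,0x95,0xa0,0x5c,0x4e}
query mem[0x12]=0xa0, mem[0x22]=0x01, mem[0x25]=0xe2, mem[0x04]=0x01

MEM[0x12,0x22,0x25,0x04] = a0 01 e2 01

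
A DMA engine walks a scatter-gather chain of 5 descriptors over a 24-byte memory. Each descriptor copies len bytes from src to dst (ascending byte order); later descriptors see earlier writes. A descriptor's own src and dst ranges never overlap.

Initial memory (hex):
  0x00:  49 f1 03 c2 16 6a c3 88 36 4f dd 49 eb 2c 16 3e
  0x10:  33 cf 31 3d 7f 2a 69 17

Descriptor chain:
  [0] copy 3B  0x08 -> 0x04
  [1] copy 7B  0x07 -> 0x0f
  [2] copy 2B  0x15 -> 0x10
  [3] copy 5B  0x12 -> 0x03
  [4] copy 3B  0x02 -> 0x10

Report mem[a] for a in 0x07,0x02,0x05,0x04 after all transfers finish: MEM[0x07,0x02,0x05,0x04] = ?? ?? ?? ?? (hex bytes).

#0 dst[0x04+3] := {0x36,0x4f,0xdd}
#1 dst[0x0f+7] := {0x88,0x36,0x4f,0xdd,0x49,0xeb,0x2c}
#2 dst[0x10+2] := {0x2c,0x69}
#3 dst[0x03+5] := {0xdd,0x49,0xeb,0x2c,0x69}
#4 dst[0x10+3] := {0x03,0xdd,0x49}
query mem[0x07]=0x69, mem[0x02]=0x03, mem[0x05]=0xeb, mem[0x04]=0x49

MEM[0x07,0x02,0x05,0x04] = 69 03 eb 49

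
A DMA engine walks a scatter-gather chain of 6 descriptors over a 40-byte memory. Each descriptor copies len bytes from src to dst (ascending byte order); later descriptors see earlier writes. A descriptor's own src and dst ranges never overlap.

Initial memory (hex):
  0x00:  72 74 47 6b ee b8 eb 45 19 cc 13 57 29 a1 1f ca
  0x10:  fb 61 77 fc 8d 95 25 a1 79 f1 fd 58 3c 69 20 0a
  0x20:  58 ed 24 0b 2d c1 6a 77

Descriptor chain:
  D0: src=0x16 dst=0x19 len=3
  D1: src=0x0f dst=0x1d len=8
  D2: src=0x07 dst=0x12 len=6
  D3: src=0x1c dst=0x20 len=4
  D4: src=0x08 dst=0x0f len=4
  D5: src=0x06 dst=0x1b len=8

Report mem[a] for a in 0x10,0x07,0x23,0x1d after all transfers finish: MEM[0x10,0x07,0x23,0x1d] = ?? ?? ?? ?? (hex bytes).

MEM[0x10,0x07,0x23,0x1d] = cc 45 61 19

  after D0: wrote 3B at 0x19 = 25a179
  after D1: wrote 8B at 0x1d = cafb6177fc8d9525
  after D2: wrote 6B at 0x12 = 4519cc135729
  after D3: wrote 4B at 0x20 = 3ccafb61
  after D4: wrote 4B at 0x0f = 19cc1357
  after D5: wrote 8B at 0x1b = eb4519cc135729a1
query mem[0x10]=0xcc, mem[0x07]=0x45, mem[0x23]=0x61, mem[0x1d]=0x19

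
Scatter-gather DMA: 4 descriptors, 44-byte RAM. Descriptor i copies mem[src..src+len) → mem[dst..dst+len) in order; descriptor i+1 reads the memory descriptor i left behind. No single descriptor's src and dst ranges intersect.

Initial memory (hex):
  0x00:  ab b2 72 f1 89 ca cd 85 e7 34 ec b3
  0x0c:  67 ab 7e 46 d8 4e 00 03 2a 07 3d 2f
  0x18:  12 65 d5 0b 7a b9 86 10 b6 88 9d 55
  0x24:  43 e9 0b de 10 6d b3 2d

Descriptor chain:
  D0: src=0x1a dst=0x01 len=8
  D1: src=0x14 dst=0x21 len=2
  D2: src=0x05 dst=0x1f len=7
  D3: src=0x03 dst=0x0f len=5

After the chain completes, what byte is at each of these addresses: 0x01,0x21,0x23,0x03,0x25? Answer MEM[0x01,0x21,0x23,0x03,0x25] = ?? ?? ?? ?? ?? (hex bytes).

D0: mem[0x01..0x08] <- [d5 0b 7a b9 86 10 b6 88]
D1: mem[0x21..0x22] <- [2a 07]
D2: mem[0x1f..0x25] <- [86 10 b6 88 34 ec b3]
D3: mem[0x0f..0x13] <- [7a b9 86 10 b6]
query mem[0x01]=0xd5, mem[0x21]=0xb6, mem[0x23]=0x34, mem[0x03]=0x7a, mem[0x25]=0xb3

MEM[0x01,0x21,0x23,0x03,0x25] = d5 b6 34 7a b3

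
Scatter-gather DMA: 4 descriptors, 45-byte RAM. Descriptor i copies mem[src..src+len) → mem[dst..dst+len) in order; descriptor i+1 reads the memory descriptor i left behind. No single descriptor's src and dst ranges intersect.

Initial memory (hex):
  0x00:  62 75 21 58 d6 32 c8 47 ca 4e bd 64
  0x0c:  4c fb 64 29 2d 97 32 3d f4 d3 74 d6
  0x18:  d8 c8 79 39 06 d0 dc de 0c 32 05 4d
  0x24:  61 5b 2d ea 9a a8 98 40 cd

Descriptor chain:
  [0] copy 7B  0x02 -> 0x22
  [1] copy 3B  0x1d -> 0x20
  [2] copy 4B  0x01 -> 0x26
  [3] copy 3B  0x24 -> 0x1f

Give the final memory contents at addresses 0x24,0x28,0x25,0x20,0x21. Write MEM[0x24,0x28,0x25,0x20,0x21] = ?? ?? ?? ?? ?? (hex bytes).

MEM[0x24,0x28,0x25,0x20,0x21] = d6 58 32 32 75

#0 dst[0x22+7] := {0x21,0x58,0xd6,0x32,0xc8,0x47,0xca}
#1 dst[0x20+3] := {0xd0,0xdc,0xde}
#2 dst[0x26+4] := {0x75,0x21,0x58,0xd6}
#3 dst[0x1f+3] := {0xd6,0x32,0x75}
query mem[0x24]=0xd6, mem[0x28]=0x58, mem[0x25]=0x32, mem[0x20]=0x32, mem[0x21]=0x75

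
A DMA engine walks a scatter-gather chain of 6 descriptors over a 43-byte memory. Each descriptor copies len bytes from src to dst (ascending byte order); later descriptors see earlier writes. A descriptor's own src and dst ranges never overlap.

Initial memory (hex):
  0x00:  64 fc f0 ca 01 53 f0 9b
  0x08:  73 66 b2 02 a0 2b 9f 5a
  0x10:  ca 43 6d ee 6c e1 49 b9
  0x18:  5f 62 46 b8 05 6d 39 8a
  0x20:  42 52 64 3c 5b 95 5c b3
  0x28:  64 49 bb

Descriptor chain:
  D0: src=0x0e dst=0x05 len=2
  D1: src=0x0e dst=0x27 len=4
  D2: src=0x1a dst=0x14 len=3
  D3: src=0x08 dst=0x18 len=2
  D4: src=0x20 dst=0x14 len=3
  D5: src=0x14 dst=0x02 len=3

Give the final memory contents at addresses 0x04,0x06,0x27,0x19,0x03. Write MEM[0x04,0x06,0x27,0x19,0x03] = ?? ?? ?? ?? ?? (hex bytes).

D0: mem[0x05..0x06] <- [9f 5a]
D1: mem[0x27..0x2a] <- [9f 5a ca 43]
D2: mem[0x14..0x16] <- [46 b8 05]
D3: mem[0x18..0x19] <- [73 66]
D4: mem[0x14..0x16] <- [42 52 64]
D5: mem[0x02..0x04] <- [42 52 64]
query mem[0x04]=0x64, mem[0x06]=0x5a, mem[0x27]=0x9f, mem[0x19]=0x66, mem[0x03]=0x52

MEM[0x04,0x06,0x27,0x19,0x03] = 64 5a 9f 66 52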